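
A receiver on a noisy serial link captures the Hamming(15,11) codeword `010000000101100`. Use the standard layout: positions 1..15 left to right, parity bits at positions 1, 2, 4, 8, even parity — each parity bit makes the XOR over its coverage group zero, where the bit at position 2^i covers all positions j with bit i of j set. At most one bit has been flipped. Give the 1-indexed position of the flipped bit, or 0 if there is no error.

s1: b1⊕b3⊕b5⊕b7⊕b9⊕b11⊕b13⊕b15 = 0⊕0⊕0⊕0⊕0⊕0⊕1⊕0 = 1
s2: b2⊕b3⊕b6⊕b7⊕b10⊕b11⊕b14⊕b15 = 1⊕0⊕0⊕0⊕1⊕0⊕0⊕0 = 0
s4: b4⊕b5⊕b6⊕b7⊕b12⊕b13⊕b14⊕b15 = 0⊕0⊕0⊕0⊕1⊕1⊕0⊕0 = 0
s8: b8⊕b9⊕b10⊕b11⊕b12⊕b13⊕b14⊕b15 = 0⊕0⊕1⊕0⊕1⊕1⊕0⊕0 = 1
Syndrome (s8...s1) = 1001 → position 9.

9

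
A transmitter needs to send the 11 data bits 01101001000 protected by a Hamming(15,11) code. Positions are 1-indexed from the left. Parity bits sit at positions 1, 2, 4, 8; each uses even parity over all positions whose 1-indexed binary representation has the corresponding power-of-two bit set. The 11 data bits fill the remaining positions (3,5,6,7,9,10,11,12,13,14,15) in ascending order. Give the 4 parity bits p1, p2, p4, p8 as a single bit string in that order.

0110

Place data bits at non-power-of-two positions: b3=0, b5=1, b6=1, b7=0, b9=1, b10=0, b11=0, b12=1, b13=0, b14=0, b15=0.
p1 = XOR of data positions {3,5,7,9,11,13,15} = 0⊕1⊕0⊕1⊕0⊕0⊕0 = 0
p2 = XOR of data positions {3,6,7,10,11,14,15} = 0⊕1⊕0⊕0⊕0⊕0⊕0 = 1
p4 = XOR of data positions {5,6,7,12,13,14,15} = 1⊕1⊕0⊕1⊕0⊕0⊕0 = 1
p8 = XOR of data positions {9,10,11,12,13,14,15} = 1⊕0⊕0⊕1⊕0⊕0⊕0 = 0
Parity bits p1,p2,p4,p8 = 0110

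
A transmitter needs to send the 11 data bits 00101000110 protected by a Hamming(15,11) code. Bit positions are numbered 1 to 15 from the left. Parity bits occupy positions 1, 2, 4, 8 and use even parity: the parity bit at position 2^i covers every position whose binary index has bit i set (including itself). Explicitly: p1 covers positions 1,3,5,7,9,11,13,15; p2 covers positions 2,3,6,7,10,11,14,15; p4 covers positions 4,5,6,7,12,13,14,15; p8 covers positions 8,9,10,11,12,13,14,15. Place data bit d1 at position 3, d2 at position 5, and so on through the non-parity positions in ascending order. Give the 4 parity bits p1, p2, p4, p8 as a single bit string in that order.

0011

Place data bits at non-power-of-two positions: b3=0, b5=0, b6=1, b7=0, b9=1, b10=0, b11=0, b12=0, b13=1, b14=1, b15=0.
p1 = XOR of data positions {3,5,7,9,11,13,15} = 0⊕0⊕0⊕1⊕0⊕1⊕0 = 0
p2 = XOR of data positions {3,6,7,10,11,14,15} = 0⊕1⊕0⊕0⊕0⊕1⊕0 = 0
p4 = XOR of data positions {5,6,7,12,13,14,15} = 0⊕1⊕0⊕0⊕1⊕1⊕0 = 1
p8 = XOR of data positions {9,10,11,12,13,14,15} = 1⊕0⊕0⊕0⊕1⊕1⊕0 = 1
Parity bits p1,p2,p4,p8 = 0011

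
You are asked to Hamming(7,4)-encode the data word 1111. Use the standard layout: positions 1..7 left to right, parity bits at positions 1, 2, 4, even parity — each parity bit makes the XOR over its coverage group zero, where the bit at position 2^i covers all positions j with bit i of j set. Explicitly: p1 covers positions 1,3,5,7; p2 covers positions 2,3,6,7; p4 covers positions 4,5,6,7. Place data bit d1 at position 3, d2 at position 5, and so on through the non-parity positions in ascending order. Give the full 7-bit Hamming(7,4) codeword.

Place data bits at non-power-of-two positions: b3=1, b5=1, b6=1, b7=1.
p1 = XOR of data positions {3,5,7} = 1⊕1⊕1 = 1
p2 = XOR of data positions {3,6,7} = 1⊕1⊕1 = 1
p4 = XOR of data positions {5,6,7} = 1⊕1⊕1 = 1
Codeword b1..b7 = 1111111

1111111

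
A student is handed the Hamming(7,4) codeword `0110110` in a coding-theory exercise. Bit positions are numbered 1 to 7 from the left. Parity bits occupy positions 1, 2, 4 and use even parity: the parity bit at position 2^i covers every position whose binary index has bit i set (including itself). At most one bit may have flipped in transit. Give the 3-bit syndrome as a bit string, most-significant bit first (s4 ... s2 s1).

010

s1: b1⊕b3⊕b5⊕b7 = 0⊕1⊕1⊕0 = 0
s2: b2⊕b3⊕b6⊕b7 = 1⊕1⊕1⊕0 = 1
s4: b4⊕b5⊕b6⊕b7 = 0⊕1⊕1⊕0 = 0
Syndrome (s4...s1) = 010 → position 2.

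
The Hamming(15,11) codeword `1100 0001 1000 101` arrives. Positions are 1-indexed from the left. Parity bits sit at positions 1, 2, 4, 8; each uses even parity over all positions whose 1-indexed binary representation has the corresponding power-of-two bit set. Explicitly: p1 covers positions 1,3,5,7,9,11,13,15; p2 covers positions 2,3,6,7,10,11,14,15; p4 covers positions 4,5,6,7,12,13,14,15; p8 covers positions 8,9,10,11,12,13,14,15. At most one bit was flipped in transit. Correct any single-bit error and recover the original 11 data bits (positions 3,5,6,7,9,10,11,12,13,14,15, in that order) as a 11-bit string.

s1: b1⊕b3⊕b5⊕b7⊕b9⊕b11⊕b13⊕b15 = 1⊕0⊕0⊕0⊕1⊕0⊕1⊕1 = 0
s2: b2⊕b3⊕b6⊕b7⊕b10⊕b11⊕b14⊕b15 = 1⊕0⊕0⊕0⊕0⊕0⊕0⊕1 = 0
s4: b4⊕b5⊕b6⊕b7⊕b12⊕b13⊕b14⊕b15 = 0⊕0⊕0⊕0⊕0⊕1⊕0⊕1 = 0
s8: b8⊕b9⊕b10⊕b11⊕b12⊕b13⊕b14⊕b15 = 1⊕1⊕0⊕0⊕0⊕1⊕0⊕1 = 0
Syndrome (s8...s1) = 0000 → position 0 (no error).
No correction needed.
Data bits at positions 3,5,6,7,9,10,11,12,13,14,15: 00001000101

00001000101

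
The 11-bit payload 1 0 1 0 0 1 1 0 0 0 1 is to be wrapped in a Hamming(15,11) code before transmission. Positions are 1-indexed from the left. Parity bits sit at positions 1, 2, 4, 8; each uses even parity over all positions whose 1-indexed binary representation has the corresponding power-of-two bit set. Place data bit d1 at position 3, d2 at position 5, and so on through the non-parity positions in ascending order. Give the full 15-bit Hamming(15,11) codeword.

111001010110001

Place data bits at non-power-of-two positions: b3=1, b5=0, b6=1, b7=0, b9=0, b10=1, b11=1, b12=0, b13=0, b14=0, b15=1.
p1 = XOR of data positions {3,5,7,9,11,13,15} = 1⊕0⊕0⊕0⊕1⊕0⊕1 = 1
p2 = XOR of data positions {3,6,7,10,11,14,15} = 1⊕1⊕0⊕1⊕1⊕0⊕1 = 1
p4 = XOR of data positions {5,6,7,12,13,14,15} = 0⊕1⊕0⊕0⊕0⊕0⊕1 = 0
p8 = XOR of data positions {9,10,11,12,13,14,15} = 0⊕1⊕1⊕0⊕0⊕0⊕1 = 1
Codeword b1..b15 = 111001010110001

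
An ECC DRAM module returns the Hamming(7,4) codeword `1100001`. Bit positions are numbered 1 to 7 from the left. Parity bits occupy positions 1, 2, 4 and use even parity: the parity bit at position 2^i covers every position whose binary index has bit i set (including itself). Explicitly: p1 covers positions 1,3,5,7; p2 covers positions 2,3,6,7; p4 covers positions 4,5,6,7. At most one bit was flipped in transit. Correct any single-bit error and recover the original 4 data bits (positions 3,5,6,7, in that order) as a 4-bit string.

s1: b1⊕b3⊕b5⊕b7 = 1⊕0⊕0⊕1 = 0
s2: b2⊕b3⊕b6⊕b7 = 1⊕0⊕0⊕1 = 0
s4: b4⊕b5⊕b6⊕b7 = 0⊕0⊕0⊕1 = 1
Syndrome (s4...s1) = 100 → position 4.
Flip bit 4: corrected codeword = 1101001
Data bits at positions 3,5,6,7: 0001

0001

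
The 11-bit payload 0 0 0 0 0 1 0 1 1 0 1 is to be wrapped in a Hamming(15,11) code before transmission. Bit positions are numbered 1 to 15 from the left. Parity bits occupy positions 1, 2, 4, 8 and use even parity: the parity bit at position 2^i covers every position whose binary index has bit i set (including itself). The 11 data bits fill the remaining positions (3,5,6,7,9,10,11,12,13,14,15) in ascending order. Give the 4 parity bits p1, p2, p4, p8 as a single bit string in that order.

0010

Place data bits at non-power-of-two positions: b3=0, b5=0, b6=0, b7=0, b9=0, b10=1, b11=0, b12=1, b13=1, b14=0, b15=1.
p1 = XOR of data positions {3,5,7,9,11,13,15} = 0⊕0⊕0⊕0⊕0⊕1⊕1 = 0
p2 = XOR of data positions {3,6,7,10,11,14,15} = 0⊕0⊕0⊕1⊕0⊕0⊕1 = 0
p4 = XOR of data positions {5,6,7,12,13,14,15} = 0⊕0⊕0⊕1⊕1⊕0⊕1 = 1
p8 = XOR of data positions {9,10,11,12,13,14,15} = 0⊕1⊕0⊕1⊕1⊕0⊕1 = 0
Parity bits p1,p2,p4,p8 = 0010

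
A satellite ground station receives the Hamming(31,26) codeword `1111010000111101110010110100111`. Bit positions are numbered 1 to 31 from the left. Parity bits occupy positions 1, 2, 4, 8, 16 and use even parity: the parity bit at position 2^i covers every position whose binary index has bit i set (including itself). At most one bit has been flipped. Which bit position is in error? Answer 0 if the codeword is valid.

9

s1: b1⊕b3⊕b5⊕b7⊕b9⊕b11⊕b13⊕b15⊕b17⊕b19⊕b21⊕b23⊕b25⊕b27⊕b29⊕b31 = 1⊕1⊕0⊕0⊕0⊕1⊕1⊕0⊕1⊕0⊕1⊕1⊕0⊕0⊕1⊕1 = 1
s2: b2⊕b3⊕b6⊕b7⊕b10⊕b11⊕b14⊕b15⊕b18⊕b19⊕b22⊕b23⊕b26⊕b27⊕b30⊕b31 = 1⊕1⊕1⊕0⊕0⊕1⊕1⊕0⊕1⊕0⊕0⊕1⊕1⊕0⊕1⊕1 = 0
s4: b4⊕b5⊕b6⊕b7⊕b12⊕b13⊕b14⊕b15⊕b20⊕b21⊕b22⊕b23⊕b28⊕b29⊕b30⊕b31 = 1⊕0⊕1⊕0⊕1⊕1⊕1⊕0⊕0⊕1⊕0⊕1⊕0⊕1⊕1⊕1 = 0
s8: b8⊕b9⊕b10⊕b11⊕b12⊕b13⊕b14⊕b15⊕b24⊕b25⊕b26⊕b27⊕b28⊕b29⊕b30⊕b31 = 0⊕0⊕0⊕1⊕1⊕1⊕1⊕0⊕1⊕0⊕1⊕0⊕0⊕1⊕1⊕1 = 1
s16: b16⊕b17⊕b18⊕b19⊕b20⊕b21⊕b22⊕b23⊕b24⊕b25⊕b26⊕b27⊕b28⊕b29⊕b30⊕b31 = 1⊕1⊕1⊕0⊕0⊕1⊕0⊕1⊕1⊕0⊕1⊕0⊕0⊕1⊕1⊕1 = 0
Syndrome (s16...s1) = 01001 → position 9.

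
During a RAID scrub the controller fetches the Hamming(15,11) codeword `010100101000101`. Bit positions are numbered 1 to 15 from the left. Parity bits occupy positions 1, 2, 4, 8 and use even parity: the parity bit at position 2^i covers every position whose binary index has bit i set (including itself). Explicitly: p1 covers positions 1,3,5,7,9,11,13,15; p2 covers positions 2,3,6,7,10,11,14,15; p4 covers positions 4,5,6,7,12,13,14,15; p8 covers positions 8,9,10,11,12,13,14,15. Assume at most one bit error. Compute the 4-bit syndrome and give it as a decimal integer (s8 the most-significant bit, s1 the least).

10

s1: b1⊕b3⊕b5⊕b7⊕b9⊕b11⊕b13⊕b15 = 0⊕0⊕0⊕1⊕1⊕0⊕1⊕1 = 0
s2: b2⊕b3⊕b6⊕b7⊕b10⊕b11⊕b14⊕b15 = 1⊕0⊕0⊕1⊕0⊕0⊕0⊕1 = 1
s4: b4⊕b5⊕b6⊕b7⊕b12⊕b13⊕b14⊕b15 = 1⊕0⊕0⊕1⊕0⊕1⊕0⊕1 = 0
s8: b8⊕b9⊕b10⊕b11⊕b12⊕b13⊕b14⊕b15 = 0⊕1⊕0⊕0⊕0⊕1⊕0⊕1 = 1
Syndrome (s8...s1) = 1010 → position 10.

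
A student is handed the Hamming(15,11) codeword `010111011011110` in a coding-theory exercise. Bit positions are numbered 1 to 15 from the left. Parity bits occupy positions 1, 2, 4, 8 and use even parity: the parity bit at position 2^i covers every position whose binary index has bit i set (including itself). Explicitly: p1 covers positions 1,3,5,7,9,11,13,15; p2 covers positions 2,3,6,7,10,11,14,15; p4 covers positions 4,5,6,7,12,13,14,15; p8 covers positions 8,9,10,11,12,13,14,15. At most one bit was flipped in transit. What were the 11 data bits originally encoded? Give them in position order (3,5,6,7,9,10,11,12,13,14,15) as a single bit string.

01101011110

s1: b1⊕b3⊕b5⊕b7⊕b9⊕b11⊕b13⊕b15 = 0⊕0⊕1⊕0⊕1⊕1⊕1⊕0 = 0
s2: b2⊕b3⊕b6⊕b7⊕b10⊕b11⊕b14⊕b15 = 1⊕0⊕1⊕0⊕0⊕1⊕1⊕0 = 0
s4: b4⊕b5⊕b6⊕b7⊕b12⊕b13⊕b14⊕b15 = 1⊕1⊕1⊕0⊕1⊕1⊕1⊕0 = 0
s8: b8⊕b9⊕b10⊕b11⊕b12⊕b13⊕b14⊕b15 = 1⊕1⊕0⊕1⊕1⊕1⊕1⊕0 = 0
Syndrome (s8...s1) = 0000 → position 0 (no error).
No correction needed.
Data bits at positions 3,5,6,7,9,10,11,12,13,14,15: 01101011110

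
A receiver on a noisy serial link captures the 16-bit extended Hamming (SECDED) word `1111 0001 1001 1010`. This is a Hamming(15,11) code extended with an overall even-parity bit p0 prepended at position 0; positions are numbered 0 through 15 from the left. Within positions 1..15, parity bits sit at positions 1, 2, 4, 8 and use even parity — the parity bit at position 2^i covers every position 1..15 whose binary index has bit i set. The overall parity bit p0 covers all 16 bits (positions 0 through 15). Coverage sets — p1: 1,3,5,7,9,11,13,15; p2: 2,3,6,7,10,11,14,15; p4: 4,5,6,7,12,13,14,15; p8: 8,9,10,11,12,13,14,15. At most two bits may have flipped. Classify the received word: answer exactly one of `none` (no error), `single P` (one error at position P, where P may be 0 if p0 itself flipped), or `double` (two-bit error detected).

s1: b1⊕b3⊕b5⊕b7⊕b9⊕b11⊕b13⊕b15 = 1⊕1⊕0⊕1⊕0⊕1⊕0⊕0 = 0
s2: b2⊕b3⊕b6⊕b7⊕b10⊕b11⊕b14⊕b15 = 1⊕1⊕0⊕1⊕0⊕1⊕1⊕0 = 1
s4: b4⊕b5⊕b6⊕b7⊕b12⊕b13⊕b14⊕b15 = 0⊕0⊕0⊕1⊕1⊕0⊕1⊕0 = 1
s8: b8⊕b9⊕b10⊕b11⊕b12⊕b13⊕b14⊕b15 = 1⊕0⊕0⊕1⊕1⊕0⊕1⊕0 = 0
Syndrome (s8...s1) = 0110 → position 6.
Overall parity (XOR of all 16 bits, including p0): 1⊕1⊕1⊕1⊕0⊕0⊕0⊕1⊕1⊕0⊕0⊕1⊕1⊕0⊕1⊕0 = 1
Overall=1, syndrome position=6 → single-bit error at position 6.

single 6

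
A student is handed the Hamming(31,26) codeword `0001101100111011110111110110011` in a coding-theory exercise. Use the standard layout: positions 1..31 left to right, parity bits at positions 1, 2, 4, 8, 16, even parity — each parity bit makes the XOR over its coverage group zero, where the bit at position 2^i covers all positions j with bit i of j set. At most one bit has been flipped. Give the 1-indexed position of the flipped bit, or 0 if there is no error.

s1: b1⊕b3⊕b5⊕b7⊕b9⊕b11⊕b13⊕b15⊕b17⊕b19⊕b21⊕b23⊕b25⊕b27⊕b29⊕b31 = 0⊕0⊕1⊕1⊕0⊕1⊕1⊕1⊕1⊕0⊕1⊕1⊕0⊕1⊕0⊕1 = 0
s2: b2⊕b3⊕b6⊕b7⊕b10⊕b11⊕b14⊕b15⊕b18⊕b19⊕b22⊕b23⊕b26⊕b27⊕b30⊕b31 = 0⊕0⊕0⊕1⊕0⊕1⊕0⊕1⊕1⊕0⊕1⊕1⊕1⊕1⊕1⊕1 = 0
s4: b4⊕b5⊕b6⊕b7⊕b12⊕b13⊕b14⊕b15⊕b20⊕b21⊕b22⊕b23⊕b28⊕b29⊕b30⊕b31 = 1⊕1⊕0⊕1⊕1⊕1⊕0⊕1⊕1⊕1⊕1⊕1⊕0⊕0⊕1⊕1 = 0
s8: b8⊕b9⊕b10⊕b11⊕b12⊕b13⊕b14⊕b15⊕b24⊕b25⊕b26⊕b27⊕b28⊕b29⊕b30⊕b31 = 1⊕0⊕0⊕1⊕1⊕1⊕0⊕1⊕1⊕0⊕1⊕1⊕0⊕0⊕1⊕1 = 0
s16: b16⊕b17⊕b18⊕b19⊕b20⊕b21⊕b22⊕b23⊕b24⊕b25⊕b26⊕b27⊕b28⊕b29⊕b30⊕b31 = 1⊕1⊕1⊕0⊕1⊕1⊕1⊕1⊕1⊕0⊕1⊕1⊕0⊕0⊕1⊕1 = 0
Syndrome (s16...s1) = 00000 → position 0 (no error).

0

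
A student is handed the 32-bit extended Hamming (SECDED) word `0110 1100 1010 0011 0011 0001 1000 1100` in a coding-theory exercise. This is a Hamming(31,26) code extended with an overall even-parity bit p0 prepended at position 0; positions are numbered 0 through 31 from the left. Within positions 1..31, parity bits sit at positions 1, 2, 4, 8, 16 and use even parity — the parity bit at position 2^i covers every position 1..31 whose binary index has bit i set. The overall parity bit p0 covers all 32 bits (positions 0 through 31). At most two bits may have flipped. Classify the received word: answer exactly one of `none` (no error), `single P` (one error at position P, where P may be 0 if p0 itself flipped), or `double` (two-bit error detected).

s1: b1⊕b3⊕b5⊕b7⊕b9⊕b11⊕b13⊕b15⊕b17⊕b19⊕b21⊕b23⊕b25⊕b27⊕b29⊕b31 = 1⊕0⊕1⊕0⊕0⊕0⊕0⊕1⊕0⊕1⊕0⊕1⊕0⊕0⊕1⊕0 = 0
s2: b2⊕b3⊕b6⊕b7⊕b10⊕b11⊕b14⊕b15⊕b18⊕b19⊕b22⊕b23⊕b26⊕b27⊕b30⊕b31 = 1⊕0⊕0⊕0⊕1⊕0⊕1⊕1⊕1⊕1⊕0⊕1⊕0⊕0⊕0⊕0 = 1
s4: b4⊕b5⊕b6⊕b7⊕b12⊕b13⊕b14⊕b15⊕b20⊕b21⊕b22⊕b23⊕b28⊕b29⊕b30⊕b31 = 1⊕1⊕0⊕0⊕0⊕0⊕1⊕1⊕0⊕0⊕0⊕1⊕1⊕1⊕0⊕0 = 1
s8: b8⊕b9⊕b10⊕b11⊕b12⊕b13⊕b14⊕b15⊕b24⊕b25⊕b26⊕b27⊕b28⊕b29⊕b30⊕b31 = 1⊕0⊕1⊕0⊕0⊕0⊕1⊕1⊕1⊕0⊕0⊕0⊕1⊕1⊕0⊕0 = 1
s16: b16⊕b17⊕b18⊕b19⊕b20⊕b21⊕b22⊕b23⊕b24⊕b25⊕b26⊕b27⊕b28⊕b29⊕b30⊕b31 = 0⊕0⊕1⊕1⊕0⊕0⊕0⊕1⊕1⊕0⊕0⊕0⊕1⊕1⊕0⊕0 = 0
Syndrome (s16...s1) = 01110 → position 14.
Overall parity (XOR of all 32 bits, including p0): 0⊕1⊕1⊕0⊕1⊕1⊕0⊕0⊕1⊕0⊕1⊕0⊕0⊕0⊕1⊕1⊕0⊕0⊕1⊕1⊕0⊕0⊕0⊕1⊕1⊕0⊕0⊕0⊕1⊕1⊕0⊕0 = 0
Overall=0, syndrome position=14 → double-bit error detected (uncorrectable).

double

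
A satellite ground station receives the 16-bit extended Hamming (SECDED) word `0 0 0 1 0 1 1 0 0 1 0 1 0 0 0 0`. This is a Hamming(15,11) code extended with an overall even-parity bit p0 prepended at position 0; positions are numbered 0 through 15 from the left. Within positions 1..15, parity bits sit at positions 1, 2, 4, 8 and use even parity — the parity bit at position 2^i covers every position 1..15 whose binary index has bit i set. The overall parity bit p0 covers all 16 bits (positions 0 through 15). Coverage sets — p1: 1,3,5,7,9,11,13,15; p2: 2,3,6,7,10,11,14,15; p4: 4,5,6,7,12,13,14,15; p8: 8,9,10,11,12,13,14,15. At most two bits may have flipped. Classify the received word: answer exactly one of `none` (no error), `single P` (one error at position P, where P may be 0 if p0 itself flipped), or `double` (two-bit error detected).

s1: b1⊕b3⊕b5⊕b7⊕b9⊕b11⊕b13⊕b15 = 0⊕1⊕1⊕0⊕1⊕1⊕0⊕0 = 0
s2: b2⊕b3⊕b6⊕b7⊕b10⊕b11⊕b14⊕b15 = 0⊕1⊕1⊕0⊕0⊕1⊕0⊕0 = 1
s4: b4⊕b5⊕b6⊕b7⊕b12⊕b13⊕b14⊕b15 = 0⊕1⊕1⊕0⊕0⊕0⊕0⊕0 = 0
s8: b8⊕b9⊕b10⊕b11⊕b12⊕b13⊕b14⊕b15 = 0⊕1⊕0⊕1⊕0⊕0⊕0⊕0 = 0
Syndrome (s8...s1) = 0010 → position 2.
Overall parity (XOR of all 16 bits, including p0): 0⊕0⊕0⊕1⊕0⊕1⊕1⊕0⊕0⊕1⊕0⊕1⊕0⊕0⊕0⊕0 = 1
Overall=1, syndrome position=2 → single-bit error at position 2.

single 2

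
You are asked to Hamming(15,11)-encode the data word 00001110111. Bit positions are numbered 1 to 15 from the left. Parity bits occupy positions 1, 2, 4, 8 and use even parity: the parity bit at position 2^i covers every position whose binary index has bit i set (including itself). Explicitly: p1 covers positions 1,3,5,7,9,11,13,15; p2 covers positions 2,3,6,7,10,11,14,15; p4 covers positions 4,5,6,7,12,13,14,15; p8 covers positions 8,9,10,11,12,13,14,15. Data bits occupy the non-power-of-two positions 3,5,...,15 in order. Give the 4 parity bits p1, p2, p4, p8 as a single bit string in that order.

Place data bits at non-power-of-two positions: b3=0, b5=0, b6=0, b7=0, b9=1, b10=1, b11=1, b12=0, b13=1, b14=1, b15=1.
p1 = XOR of data positions {3,5,7,9,11,13,15} = 0⊕0⊕0⊕1⊕1⊕1⊕1 = 0
p2 = XOR of data positions {3,6,7,10,11,14,15} = 0⊕0⊕0⊕1⊕1⊕1⊕1 = 0
p4 = XOR of data positions {5,6,7,12,13,14,15} = 0⊕0⊕0⊕0⊕1⊕1⊕1 = 1
p8 = XOR of data positions {9,10,11,12,13,14,15} = 1⊕1⊕1⊕0⊕1⊕1⊕1 = 0
Parity bits p1,p2,p4,p8 = 0010

0010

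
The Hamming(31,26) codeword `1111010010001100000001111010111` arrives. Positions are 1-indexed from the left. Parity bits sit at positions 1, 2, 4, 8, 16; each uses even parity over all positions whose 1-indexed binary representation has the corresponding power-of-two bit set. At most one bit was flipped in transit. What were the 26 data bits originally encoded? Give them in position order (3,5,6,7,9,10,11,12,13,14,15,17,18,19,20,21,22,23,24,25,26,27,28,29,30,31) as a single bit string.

s1: b1⊕b3⊕b5⊕b7⊕b9⊕b11⊕b13⊕b15⊕b17⊕b19⊕b21⊕b23⊕b25⊕b27⊕b29⊕b31 = 1⊕1⊕0⊕0⊕1⊕0⊕1⊕0⊕0⊕0⊕0⊕1⊕1⊕1⊕1⊕1 = 1
s2: b2⊕b3⊕b6⊕b7⊕b10⊕b11⊕b14⊕b15⊕b18⊕b19⊕b22⊕b23⊕b26⊕b27⊕b30⊕b31 = 1⊕1⊕1⊕0⊕0⊕0⊕1⊕0⊕0⊕0⊕1⊕1⊕0⊕1⊕1⊕1 = 1
s4: b4⊕b5⊕b6⊕b7⊕b12⊕b13⊕b14⊕b15⊕b20⊕b21⊕b22⊕b23⊕b28⊕b29⊕b30⊕b31 = 1⊕0⊕1⊕0⊕0⊕1⊕1⊕0⊕0⊕0⊕1⊕1⊕0⊕1⊕1⊕1 = 1
s8: b8⊕b9⊕b10⊕b11⊕b12⊕b13⊕b14⊕b15⊕b24⊕b25⊕b26⊕b27⊕b28⊕b29⊕b30⊕b31 = 0⊕1⊕0⊕0⊕0⊕1⊕1⊕0⊕1⊕1⊕0⊕1⊕0⊕1⊕1⊕1 = 1
s16: b16⊕b17⊕b18⊕b19⊕b20⊕b21⊕b22⊕b23⊕b24⊕b25⊕b26⊕b27⊕b28⊕b29⊕b30⊕b31 = 0⊕0⊕0⊕0⊕0⊕0⊕1⊕1⊕1⊕1⊕0⊕1⊕0⊕1⊕1⊕1 = 0
Syndrome (s16...s1) = 01111 → position 15.
Flip bit 15: corrected codeword = 1111010010001110000001111010111
Data bits at positions 3,5,6,7,9,10,11,12,13,14,15,17,18,19,20,21,22,23,24,25,26,27,28,29,30,31: 10101000111000001111010111

10101000111000001111010111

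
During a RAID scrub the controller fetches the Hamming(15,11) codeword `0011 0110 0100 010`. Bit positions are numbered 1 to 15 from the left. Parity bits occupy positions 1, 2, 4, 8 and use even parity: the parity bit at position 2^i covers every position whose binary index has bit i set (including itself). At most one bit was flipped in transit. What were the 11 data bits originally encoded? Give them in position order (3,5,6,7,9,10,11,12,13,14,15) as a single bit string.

s1: b1⊕b3⊕b5⊕b7⊕b9⊕b11⊕b13⊕b15 = 0⊕1⊕0⊕1⊕0⊕0⊕0⊕0 = 0
s2: b2⊕b3⊕b6⊕b7⊕b10⊕b11⊕b14⊕b15 = 0⊕1⊕1⊕1⊕1⊕0⊕1⊕0 = 1
s4: b4⊕b5⊕b6⊕b7⊕b12⊕b13⊕b14⊕b15 = 1⊕0⊕1⊕1⊕0⊕0⊕1⊕0 = 0
s8: b8⊕b9⊕b10⊕b11⊕b12⊕b13⊕b14⊕b15 = 0⊕0⊕1⊕0⊕0⊕0⊕1⊕0 = 0
Syndrome (s8...s1) = 0010 → position 2.
Flip bit 2: corrected codeword = 011101100100010
Data bits at positions 3,5,6,7,9,10,11,12,13,14,15: 10110100010

10110100010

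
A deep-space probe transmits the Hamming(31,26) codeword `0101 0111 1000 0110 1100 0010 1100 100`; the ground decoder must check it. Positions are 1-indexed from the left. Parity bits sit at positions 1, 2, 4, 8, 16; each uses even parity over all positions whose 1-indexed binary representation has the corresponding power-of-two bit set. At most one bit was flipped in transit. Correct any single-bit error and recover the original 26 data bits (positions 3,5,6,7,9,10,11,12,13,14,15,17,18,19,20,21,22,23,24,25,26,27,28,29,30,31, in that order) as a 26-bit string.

s1: b1⊕b3⊕b5⊕b7⊕b9⊕b11⊕b13⊕b15⊕b17⊕b19⊕b21⊕b23⊕b25⊕b27⊕b29⊕b31 = 0⊕0⊕0⊕1⊕1⊕0⊕0⊕1⊕1⊕0⊕0⊕1⊕1⊕0⊕1⊕0 = 1
s2: b2⊕b3⊕b6⊕b7⊕b10⊕b11⊕b14⊕b15⊕b18⊕b19⊕b22⊕b23⊕b26⊕b27⊕b30⊕b31 = 1⊕0⊕1⊕1⊕0⊕0⊕1⊕1⊕1⊕0⊕0⊕1⊕1⊕0⊕0⊕0 = 0
s4: b4⊕b5⊕b6⊕b7⊕b12⊕b13⊕b14⊕b15⊕b20⊕b21⊕b22⊕b23⊕b28⊕b29⊕b30⊕b31 = 1⊕0⊕1⊕1⊕0⊕0⊕1⊕1⊕0⊕0⊕0⊕1⊕0⊕1⊕0⊕0 = 1
s8: b8⊕b9⊕b10⊕b11⊕b12⊕b13⊕b14⊕b15⊕b24⊕b25⊕b26⊕b27⊕b28⊕b29⊕b30⊕b31 = 1⊕1⊕0⊕0⊕0⊕0⊕1⊕1⊕0⊕1⊕1⊕0⊕0⊕1⊕0⊕0 = 1
s16: b16⊕b17⊕b18⊕b19⊕b20⊕b21⊕b22⊕b23⊕b24⊕b25⊕b26⊕b27⊕b28⊕b29⊕b30⊕b31 = 0⊕1⊕1⊕0⊕0⊕0⊕0⊕1⊕0⊕1⊕1⊕0⊕0⊕1⊕0⊕0 = 0
Syndrome (s16...s1) = 01101 → position 13.
Flip bit 13: corrected codeword = 0101011110001110110000101100100
Data bits at positions 3,5,6,7,9,10,11,12,13,14,15,17,18,19,20,21,22,23,24,25,26,27,28,29,30,31: 00111000111110000101100100

00111000111110000101100100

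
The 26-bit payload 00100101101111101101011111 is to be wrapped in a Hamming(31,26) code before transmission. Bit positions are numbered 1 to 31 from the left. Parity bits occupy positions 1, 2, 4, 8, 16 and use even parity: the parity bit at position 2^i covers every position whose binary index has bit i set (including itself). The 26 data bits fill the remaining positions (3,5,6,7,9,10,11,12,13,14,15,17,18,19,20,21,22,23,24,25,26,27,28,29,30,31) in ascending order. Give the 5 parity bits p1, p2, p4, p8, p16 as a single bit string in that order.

Place data bits at non-power-of-two positions: b3=0, b5=0, b6=1, b7=0, b9=0, b10=1, b11=0, b12=1, b13=1, b14=0, b15=1, b17=1, b18=1, b19=1, b20=1, b21=0, b22=1, b23=1, b24=0, b25=1, b26=0, b27=1, b28=1, b29=1, b30=1, b31=1.
p1 = XOR of data positions {3,5,7,9,11,13,15,17,19,21,23,25,27,29,31} = 0⊕0⊕0⊕0⊕0⊕1⊕1⊕1⊕1⊕0⊕1⊕1⊕1⊕1⊕1 = 1
p2 = XOR of data positions {3,6,7,10,11,14,15,18,19,22,23,26,27,30,31} = 0⊕1⊕0⊕1⊕0⊕0⊕1⊕1⊕1⊕1⊕1⊕0⊕1⊕1⊕1 = 0
p4 = XOR of data positions {5,6,7,12,13,14,15,20,21,22,23,28,29,30,31} = 0⊕1⊕0⊕1⊕1⊕0⊕1⊕1⊕0⊕1⊕1⊕1⊕1⊕1⊕1 = 1
p8 = XOR of data positions {9,10,11,12,13,14,15,24,25,26,27,28,29,30,31} = 0⊕1⊕0⊕1⊕1⊕0⊕1⊕0⊕1⊕0⊕1⊕1⊕1⊕1⊕1 = 0
p16 = XOR of data positions {17,18,19,20,21,22,23,24,25,26,27,28,29,30,31} = 1⊕1⊕1⊕1⊕0⊕1⊕1⊕0⊕1⊕0⊕1⊕1⊕1⊕1⊕1 = 0
Parity bits p1,p2,p4,p8,p16 = 10100

10100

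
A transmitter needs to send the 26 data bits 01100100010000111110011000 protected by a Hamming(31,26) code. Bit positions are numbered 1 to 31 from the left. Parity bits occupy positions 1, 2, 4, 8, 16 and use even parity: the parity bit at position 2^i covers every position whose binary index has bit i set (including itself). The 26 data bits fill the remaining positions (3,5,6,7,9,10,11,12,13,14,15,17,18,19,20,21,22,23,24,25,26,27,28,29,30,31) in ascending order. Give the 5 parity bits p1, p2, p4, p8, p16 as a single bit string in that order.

Place data bits at non-power-of-two positions: b3=0, b5=1, b6=1, b7=0, b9=0, b10=1, b11=0, b12=0, b13=0, b14=1, b15=0, b17=0, b18=0, b19=0, b20=1, b21=1, b22=1, b23=1, b24=1, b25=0, b26=0, b27=1, b28=1, b29=0, b30=0, b31=0.
p1 = XOR of data positions {3,5,7,9,11,13,15,17,19,21,23,25,27,29,31} = 0⊕1⊕0⊕0⊕0⊕0⊕0⊕0⊕0⊕1⊕1⊕0⊕1⊕0⊕0 = 0
p2 = XOR of data positions {3,6,7,10,11,14,15,18,19,22,23,26,27,30,31} = 0⊕1⊕0⊕1⊕0⊕1⊕0⊕0⊕0⊕1⊕1⊕0⊕1⊕0⊕0 = 0
p4 = XOR of data positions {5,6,7,12,13,14,15,20,21,22,23,28,29,30,31} = 1⊕1⊕0⊕0⊕0⊕1⊕0⊕1⊕1⊕1⊕1⊕1⊕0⊕0⊕0 = 0
p8 = XOR of data positions {9,10,11,12,13,14,15,24,25,26,27,28,29,30,31} = 0⊕1⊕0⊕0⊕0⊕1⊕0⊕1⊕0⊕0⊕1⊕1⊕0⊕0⊕0 = 1
p16 = XOR of data positions {17,18,19,20,21,22,23,24,25,26,27,28,29,30,31} = 0⊕0⊕0⊕1⊕1⊕1⊕1⊕1⊕0⊕0⊕1⊕1⊕0⊕0⊕0 = 1
Parity bits p1,p2,p4,p8,p16 = 00011

00011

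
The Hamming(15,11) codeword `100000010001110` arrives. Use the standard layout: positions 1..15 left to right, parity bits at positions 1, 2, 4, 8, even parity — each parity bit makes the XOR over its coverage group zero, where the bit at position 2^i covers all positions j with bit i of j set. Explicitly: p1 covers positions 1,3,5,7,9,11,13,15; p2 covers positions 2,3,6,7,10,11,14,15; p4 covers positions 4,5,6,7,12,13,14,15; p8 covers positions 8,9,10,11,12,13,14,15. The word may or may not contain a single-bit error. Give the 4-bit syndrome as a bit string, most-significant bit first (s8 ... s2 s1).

s1: b1⊕b3⊕b5⊕b7⊕b9⊕b11⊕b13⊕b15 = 1⊕0⊕0⊕0⊕0⊕0⊕1⊕0 = 0
s2: b2⊕b3⊕b6⊕b7⊕b10⊕b11⊕b14⊕b15 = 0⊕0⊕0⊕0⊕0⊕0⊕1⊕0 = 1
s4: b4⊕b5⊕b6⊕b7⊕b12⊕b13⊕b14⊕b15 = 0⊕0⊕0⊕0⊕1⊕1⊕1⊕0 = 1
s8: b8⊕b9⊕b10⊕b11⊕b12⊕b13⊕b14⊕b15 = 1⊕0⊕0⊕0⊕1⊕1⊕1⊕0 = 0
Syndrome (s8...s1) = 0110 → position 6.

0110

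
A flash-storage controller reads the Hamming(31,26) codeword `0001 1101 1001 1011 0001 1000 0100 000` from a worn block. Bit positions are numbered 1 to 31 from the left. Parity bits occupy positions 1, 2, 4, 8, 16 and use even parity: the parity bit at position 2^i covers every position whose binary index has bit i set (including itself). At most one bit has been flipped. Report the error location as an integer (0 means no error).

3

s1: b1⊕b3⊕b5⊕b7⊕b9⊕b11⊕b13⊕b15⊕b17⊕b19⊕b21⊕b23⊕b25⊕b27⊕b29⊕b31 = 0⊕0⊕1⊕0⊕1⊕0⊕1⊕1⊕0⊕0⊕1⊕0⊕0⊕0⊕0⊕0 = 1
s2: b2⊕b3⊕b6⊕b7⊕b10⊕b11⊕b14⊕b15⊕b18⊕b19⊕b22⊕b23⊕b26⊕b27⊕b30⊕b31 = 0⊕0⊕1⊕0⊕0⊕0⊕0⊕1⊕0⊕0⊕0⊕0⊕1⊕0⊕0⊕0 = 1
s4: b4⊕b5⊕b6⊕b7⊕b12⊕b13⊕b14⊕b15⊕b20⊕b21⊕b22⊕b23⊕b28⊕b29⊕b30⊕b31 = 1⊕1⊕1⊕0⊕1⊕1⊕0⊕1⊕1⊕1⊕0⊕0⊕0⊕0⊕0⊕0 = 0
s8: b8⊕b9⊕b10⊕b11⊕b12⊕b13⊕b14⊕b15⊕b24⊕b25⊕b26⊕b27⊕b28⊕b29⊕b30⊕b31 = 1⊕1⊕0⊕0⊕1⊕1⊕0⊕1⊕0⊕0⊕1⊕0⊕0⊕0⊕0⊕0 = 0
s16: b16⊕b17⊕b18⊕b19⊕b20⊕b21⊕b22⊕b23⊕b24⊕b25⊕b26⊕b27⊕b28⊕b29⊕b30⊕b31 = 1⊕0⊕0⊕0⊕1⊕1⊕0⊕0⊕0⊕0⊕1⊕0⊕0⊕0⊕0⊕0 = 0
Syndrome (s16...s1) = 00011 → position 3.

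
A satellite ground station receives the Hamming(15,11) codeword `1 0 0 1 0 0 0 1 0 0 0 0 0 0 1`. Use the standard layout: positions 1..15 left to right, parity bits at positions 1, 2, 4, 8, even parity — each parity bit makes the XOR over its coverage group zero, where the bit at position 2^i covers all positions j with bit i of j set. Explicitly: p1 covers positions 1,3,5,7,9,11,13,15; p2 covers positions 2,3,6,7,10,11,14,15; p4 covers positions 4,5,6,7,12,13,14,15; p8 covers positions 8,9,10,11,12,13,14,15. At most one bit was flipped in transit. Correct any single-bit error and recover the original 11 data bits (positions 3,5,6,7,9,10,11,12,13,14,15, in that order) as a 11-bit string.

00000000001

s1: b1⊕b3⊕b5⊕b7⊕b9⊕b11⊕b13⊕b15 = 1⊕0⊕0⊕0⊕0⊕0⊕0⊕1 = 0
s2: b2⊕b3⊕b6⊕b7⊕b10⊕b11⊕b14⊕b15 = 0⊕0⊕0⊕0⊕0⊕0⊕0⊕1 = 1
s4: b4⊕b5⊕b6⊕b7⊕b12⊕b13⊕b14⊕b15 = 1⊕0⊕0⊕0⊕0⊕0⊕0⊕1 = 0
s8: b8⊕b9⊕b10⊕b11⊕b12⊕b13⊕b14⊕b15 = 1⊕0⊕0⊕0⊕0⊕0⊕0⊕1 = 0
Syndrome (s8...s1) = 0010 → position 2.
Flip bit 2: corrected codeword = 110100010000001
Data bits at positions 3,5,6,7,9,10,11,12,13,14,15: 00000000001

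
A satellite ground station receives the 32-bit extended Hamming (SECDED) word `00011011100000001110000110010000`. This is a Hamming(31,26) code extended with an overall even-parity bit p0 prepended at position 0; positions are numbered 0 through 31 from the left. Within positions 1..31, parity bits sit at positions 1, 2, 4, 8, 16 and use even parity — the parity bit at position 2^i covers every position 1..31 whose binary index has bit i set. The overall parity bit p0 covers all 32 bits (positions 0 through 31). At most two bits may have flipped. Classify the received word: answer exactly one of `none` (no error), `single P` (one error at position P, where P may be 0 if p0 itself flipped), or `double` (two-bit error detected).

single 9

s1: b1⊕b3⊕b5⊕b7⊕b9⊕b11⊕b13⊕b15⊕b17⊕b19⊕b21⊕b23⊕b25⊕b27⊕b29⊕b31 = 0⊕1⊕0⊕1⊕0⊕0⊕0⊕0⊕1⊕0⊕0⊕1⊕0⊕1⊕0⊕0 = 1
s2: b2⊕b3⊕b6⊕b7⊕b10⊕b11⊕b14⊕b15⊕b18⊕b19⊕b22⊕b23⊕b26⊕b27⊕b30⊕b31 = 0⊕1⊕1⊕1⊕0⊕0⊕0⊕0⊕1⊕0⊕0⊕1⊕0⊕1⊕0⊕0 = 0
s4: b4⊕b5⊕b6⊕b7⊕b12⊕b13⊕b14⊕b15⊕b20⊕b21⊕b22⊕b23⊕b28⊕b29⊕b30⊕b31 = 1⊕0⊕1⊕1⊕0⊕0⊕0⊕0⊕0⊕0⊕0⊕1⊕0⊕0⊕0⊕0 = 0
s8: b8⊕b9⊕b10⊕b11⊕b12⊕b13⊕b14⊕b15⊕b24⊕b25⊕b26⊕b27⊕b28⊕b29⊕b30⊕b31 = 1⊕0⊕0⊕0⊕0⊕0⊕0⊕0⊕1⊕0⊕0⊕1⊕0⊕0⊕0⊕0 = 1
s16: b16⊕b17⊕b18⊕b19⊕b20⊕b21⊕b22⊕b23⊕b24⊕b25⊕b26⊕b27⊕b28⊕b29⊕b30⊕b31 = 1⊕1⊕1⊕0⊕0⊕0⊕0⊕1⊕1⊕0⊕0⊕1⊕0⊕0⊕0⊕0 = 0
Syndrome (s16...s1) = 01001 → position 9.
Overall parity (XOR of all 32 bits, including p0): 0⊕0⊕0⊕1⊕1⊕0⊕1⊕1⊕1⊕0⊕0⊕0⊕0⊕0⊕0⊕0⊕1⊕1⊕1⊕0⊕0⊕0⊕0⊕1⊕1⊕0⊕0⊕1⊕0⊕0⊕0⊕0 = 1
Overall=1, syndrome position=9 → single-bit error at position 9.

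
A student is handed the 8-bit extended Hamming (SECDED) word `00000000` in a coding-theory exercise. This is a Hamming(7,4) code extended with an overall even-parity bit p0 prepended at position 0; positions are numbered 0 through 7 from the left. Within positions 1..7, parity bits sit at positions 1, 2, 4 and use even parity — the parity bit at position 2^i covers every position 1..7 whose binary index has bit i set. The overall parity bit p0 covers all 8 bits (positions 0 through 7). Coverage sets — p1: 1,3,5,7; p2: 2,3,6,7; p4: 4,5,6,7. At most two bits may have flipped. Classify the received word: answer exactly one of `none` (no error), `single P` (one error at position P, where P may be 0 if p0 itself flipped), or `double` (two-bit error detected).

s1: b1⊕b3⊕b5⊕b7 = 0⊕0⊕0⊕0 = 0
s2: b2⊕b3⊕b6⊕b7 = 0⊕0⊕0⊕0 = 0
s4: b4⊕b5⊕b6⊕b7 = 0⊕0⊕0⊕0 = 0
Syndrome (s4...s1) = 000 → position 0 (no error).
Overall parity (XOR of all 8 bits, including p0): 0⊕0⊕0⊕0⊕0⊕0⊕0⊕0 = 0
Overall=0, syndrome position=0 → no error.

none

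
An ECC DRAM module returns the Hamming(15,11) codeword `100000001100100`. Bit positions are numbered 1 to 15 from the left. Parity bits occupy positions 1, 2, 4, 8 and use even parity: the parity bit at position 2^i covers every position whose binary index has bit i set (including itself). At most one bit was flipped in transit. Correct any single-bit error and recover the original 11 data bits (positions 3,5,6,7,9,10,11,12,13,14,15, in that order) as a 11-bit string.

s1: b1⊕b3⊕b5⊕b7⊕b9⊕b11⊕b13⊕b15 = 1⊕0⊕0⊕0⊕1⊕0⊕1⊕0 = 1
s2: b2⊕b3⊕b6⊕b7⊕b10⊕b11⊕b14⊕b15 = 0⊕0⊕0⊕0⊕1⊕0⊕0⊕0 = 1
s4: b4⊕b5⊕b6⊕b7⊕b12⊕b13⊕b14⊕b15 = 0⊕0⊕0⊕0⊕0⊕1⊕0⊕0 = 1
s8: b8⊕b9⊕b10⊕b11⊕b12⊕b13⊕b14⊕b15 = 0⊕1⊕1⊕0⊕0⊕1⊕0⊕0 = 1
Syndrome (s8...s1) = 1111 → position 15.
Flip bit 15: corrected codeword = 100000001100101
Data bits at positions 3,5,6,7,9,10,11,12,13,14,15: 00001100101

00001100101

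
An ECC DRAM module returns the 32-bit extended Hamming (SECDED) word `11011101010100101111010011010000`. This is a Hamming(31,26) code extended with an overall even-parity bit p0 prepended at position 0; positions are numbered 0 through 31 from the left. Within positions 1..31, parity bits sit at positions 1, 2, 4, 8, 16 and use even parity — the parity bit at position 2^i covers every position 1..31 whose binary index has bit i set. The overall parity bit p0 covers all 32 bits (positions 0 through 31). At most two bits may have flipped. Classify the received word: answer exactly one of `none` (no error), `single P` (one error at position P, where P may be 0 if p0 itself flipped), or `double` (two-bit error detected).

s1: b1⊕b3⊕b5⊕b7⊕b9⊕b11⊕b13⊕b15⊕b17⊕b19⊕b21⊕b23⊕b25⊕b27⊕b29⊕b31 = 1⊕1⊕1⊕1⊕1⊕1⊕0⊕0⊕1⊕1⊕1⊕0⊕1⊕1⊕0⊕0 = 1
s2: b2⊕b3⊕b6⊕b7⊕b10⊕b11⊕b14⊕b15⊕b18⊕b19⊕b22⊕b23⊕b26⊕b27⊕b30⊕b31 = 0⊕1⊕0⊕1⊕0⊕1⊕1⊕0⊕1⊕1⊕0⊕0⊕0⊕1⊕0⊕0 = 1
s4: b4⊕b5⊕b6⊕b7⊕b12⊕b13⊕b14⊕b15⊕b20⊕b21⊕b22⊕b23⊕b28⊕b29⊕b30⊕b31 = 1⊕1⊕0⊕1⊕0⊕0⊕1⊕0⊕0⊕1⊕0⊕0⊕0⊕0⊕0⊕0 = 1
s8: b8⊕b9⊕b10⊕b11⊕b12⊕b13⊕b14⊕b15⊕b24⊕b25⊕b26⊕b27⊕b28⊕b29⊕b30⊕b31 = 0⊕1⊕0⊕1⊕0⊕0⊕1⊕0⊕1⊕1⊕0⊕1⊕0⊕0⊕0⊕0 = 0
s16: b16⊕b17⊕b18⊕b19⊕b20⊕b21⊕b22⊕b23⊕b24⊕b25⊕b26⊕b27⊕b28⊕b29⊕b30⊕b31 = 1⊕1⊕1⊕1⊕0⊕1⊕0⊕0⊕1⊕1⊕0⊕1⊕0⊕0⊕0⊕0 = 0
Syndrome (s16...s1) = 00111 → position 7.
Overall parity (XOR of all 32 bits, including p0): 1⊕1⊕0⊕1⊕1⊕1⊕0⊕1⊕0⊕1⊕0⊕1⊕0⊕0⊕1⊕0⊕1⊕1⊕1⊕1⊕0⊕1⊕0⊕0⊕1⊕1⊕0⊕1⊕0⊕0⊕0⊕0 = 1
Overall=1, syndrome position=7 → single-bit error at position 7.

single 7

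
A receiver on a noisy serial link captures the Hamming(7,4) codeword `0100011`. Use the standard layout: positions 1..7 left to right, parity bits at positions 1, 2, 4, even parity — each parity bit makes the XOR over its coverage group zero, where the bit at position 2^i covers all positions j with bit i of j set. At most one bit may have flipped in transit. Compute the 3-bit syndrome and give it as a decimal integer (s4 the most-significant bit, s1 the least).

3

s1: b1⊕b3⊕b5⊕b7 = 0⊕0⊕0⊕1 = 1
s2: b2⊕b3⊕b6⊕b7 = 1⊕0⊕1⊕1 = 1
s4: b4⊕b5⊕b6⊕b7 = 0⊕0⊕1⊕1 = 0
Syndrome (s4...s1) = 011 → position 3.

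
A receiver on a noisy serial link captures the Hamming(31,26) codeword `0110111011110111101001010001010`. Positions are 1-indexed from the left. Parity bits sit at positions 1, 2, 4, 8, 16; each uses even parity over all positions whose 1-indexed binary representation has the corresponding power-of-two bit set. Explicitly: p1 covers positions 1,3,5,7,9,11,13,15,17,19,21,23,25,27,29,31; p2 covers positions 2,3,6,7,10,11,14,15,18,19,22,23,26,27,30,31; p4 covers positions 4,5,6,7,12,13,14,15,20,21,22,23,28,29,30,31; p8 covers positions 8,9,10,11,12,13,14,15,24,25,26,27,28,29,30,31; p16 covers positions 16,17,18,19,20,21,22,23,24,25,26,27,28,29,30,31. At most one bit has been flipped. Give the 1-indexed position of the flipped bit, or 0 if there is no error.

s1: b1⊕b3⊕b5⊕b7⊕b9⊕b11⊕b13⊕b15⊕b17⊕b19⊕b21⊕b23⊕b25⊕b27⊕b29⊕b31 = 0⊕1⊕1⊕1⊕1⊕1⊕0⊕1⊕1⊕1⊕0⊕0⊕0⊕0⊕0⊕0 = 0
s2: b2⊕b3⊕b6⊕b7⊕b10⊕b11⊕b14⊕b15⊕b18⊕b19⊕b22⊕b23⊕b26⊕b27⊕b30⊕b31 = 1⊕1⊕1⊕1⊕1⊕1⊕1⊕1⊕0⊕1⊕1⊕0⊕0⊕0⊕1⊕0 = 1
s4: b4⊕b5⊕b6⊕b7⊕b12⊕b13⊕b14⊕b15⊕b20⊕b21⊕b22⊕b23⊕b28⊕b29⊕b30⊕b31 = 0⊕1⊕1⊕1⊕1⊕0⊕1⊕1⊕0⊕0⊕1⊕0⊕1⊕0⊕1⊕0 = 1
s8: b8⊕b9⊕b10⊕b11⊕b12⊕b13⊕b14⊕b15⊕b24⊕b25⊕b26⊕b27⊕b28⊕b29⊕b30⊕b31 = 0⊕1⊕1⊕1⊕1⊕0⊕1⊕1⊕1⊕0⊕0⊕0⊕1⊕0⊕1⊕0 = 1
s16: b16⊕b17⊕b18⊕b19⊕b20⊕b21⊕b22⊕b23⊕b24⊕b25⊕b26⊕b27⊕b28⊕b29⊕b30⊕b31 = 1⊕1⊕0⊕1⊕0⊕0⊕1⊕0⊕1⊕0⊕0⊕0⊕1⊕0⊕1⊕0 = 1
Syndrome (s16...s1) = 11110 → position 30.

30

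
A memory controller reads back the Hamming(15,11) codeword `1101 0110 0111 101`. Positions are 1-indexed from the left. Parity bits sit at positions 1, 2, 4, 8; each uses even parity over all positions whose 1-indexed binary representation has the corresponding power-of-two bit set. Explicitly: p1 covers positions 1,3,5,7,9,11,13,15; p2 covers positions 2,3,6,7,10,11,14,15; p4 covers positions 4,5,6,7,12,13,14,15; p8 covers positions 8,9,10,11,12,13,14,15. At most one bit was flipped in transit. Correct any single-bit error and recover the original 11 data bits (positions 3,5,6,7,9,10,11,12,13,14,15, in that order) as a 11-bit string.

s1: b1⊕b3⊕b5⊕b7⊕b9⊕b11⊕b13⊕b15 = 1⊕0⊕0⊕1⊕0⊕1⊕1⊕1 = 1
s2: b2⊕b3⊕b6⊕b7⊕b10⊕b11⊕b14⊕b15 = 1⊕0⊕1⊕1⊕1⊕1⊕0⊕1 = 0
s4: b4⊕b5⊕b6⊕b7⊕b12⊕b13⊕b14⊕b15 = 1⊕0⊕1⊕1⊕1⊕1⊕0⊕1 = 0
s8: b8⊕b9⊕b10⊕b11⊕b12⊕b13⊕b14⊕b15 = 0⊕0⊕1⊕1⊕1⊕1⊕0⊕1 = 1
Syndrome (s8...s1) = 1001 → position 9.
Flip bit 9: corrected codeword = 110101101111101
Data bits at positions 3,5,6,7,9,10,11,12,13,14,15: 00111111101

00111111101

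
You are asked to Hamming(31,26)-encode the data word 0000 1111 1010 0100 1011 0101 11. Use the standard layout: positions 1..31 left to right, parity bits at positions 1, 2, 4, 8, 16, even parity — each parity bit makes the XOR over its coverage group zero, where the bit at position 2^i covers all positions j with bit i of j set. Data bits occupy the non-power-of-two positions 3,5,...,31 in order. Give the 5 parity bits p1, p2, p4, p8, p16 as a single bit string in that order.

10100

Place data bits at non-power-of-two positions: b3=0, b5=0, b6=0, b7=0, b9=1, b10=1, b11=1, b12=1, b13=1, b14=0, b15=1, b17=0, b18=0, b19=1, b20=0, b21=0, b22=1, b23=0, b24=1, b25=1, b26=0, b27=1, b28=0, b29=1, b30=1, b31=1.
p1 = XOR of data positions {3,5,7,9,11,13,15,17,19,21,23,25,27,29,31} = 0⊕0⊕0⊕1⊕1⊕1⊕1⊕0⊕1⊕0⊕0⊕1⊕1⊕1⊕1 = 1
p2 = XOR of data positions {3,6,7,10,11,14,15,18,19,22,23,26,27,30,31} = 0⊕0⊕0⊕1⊕1⊕0⊕1⊕0⊕1⊕1⊕0⊕0⊕1⊕1⊕1 = 0
p4 = XOR of data positions {5,6,7,12,13,14,15,20,21,22,23,28,29,30,31} = 0⊕0⊕0⊕1⊕1⊕0⊕1⊕0⊕0⊕1⊕0⊕0⊕1⊕1⊕1 = 1
p8 = XOR of data positions {9,10,11,12,13,14,15,24,25,26,27,28,29,30,31} = 1⊕1⊕1⊕1⊕1⊕0⊕1⊕1⊕1⊕0⊕1⊕0⊕1⊕1⊕1 = 0
p16 = XOR of data positions {17,18,19,20,21,22,23,24,25,26,27,28,29,30,31} = 0⊕0⊕1⊕0⊕0⊕1⊕0⊕1⊕1⊕0⊕1⊕0⊕1⊕1⊕1 = 0
Parity bits p1,p2,p4,p8,p16 = 10100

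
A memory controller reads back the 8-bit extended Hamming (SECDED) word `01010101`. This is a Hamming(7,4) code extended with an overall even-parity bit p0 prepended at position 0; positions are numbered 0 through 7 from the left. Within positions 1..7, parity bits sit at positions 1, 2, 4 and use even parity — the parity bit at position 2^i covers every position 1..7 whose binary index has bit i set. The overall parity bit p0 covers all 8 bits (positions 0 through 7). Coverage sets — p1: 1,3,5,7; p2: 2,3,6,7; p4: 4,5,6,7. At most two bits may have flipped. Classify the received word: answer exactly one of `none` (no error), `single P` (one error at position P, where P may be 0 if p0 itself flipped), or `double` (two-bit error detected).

s1: b1⊕b3⊕b5⊕b7 = 1⊕1⊕1⊕1 = 0
s2: b2⊕b3⊕b6⊕b7 = 0⊕1⊕0⊕1 = 0
s4: b4⊕b5⊕b6⊕b7 = 0⊕1⊕0⊕1 = 0
Syndrome (s4...s1) = 000 → position 0 (no error).
Overall parity (XOR of all 8 bits, including p0): 0⊕1⊕0⊕1⊕0⊕1⊕0⊕1 = 0
Overall=0, syndrome position=0 → no error.

none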